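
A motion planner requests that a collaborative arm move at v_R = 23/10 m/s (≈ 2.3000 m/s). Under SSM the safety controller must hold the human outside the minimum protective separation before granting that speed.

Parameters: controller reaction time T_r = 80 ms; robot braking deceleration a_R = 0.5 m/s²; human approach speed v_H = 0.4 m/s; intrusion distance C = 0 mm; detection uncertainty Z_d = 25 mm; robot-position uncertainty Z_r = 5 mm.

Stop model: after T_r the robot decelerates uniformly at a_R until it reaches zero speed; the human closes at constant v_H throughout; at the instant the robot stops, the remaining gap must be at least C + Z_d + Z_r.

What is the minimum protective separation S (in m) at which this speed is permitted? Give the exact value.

stop time T_s = (23/10)/(1/2) = 4.6000 s
reaction-phase robot travel = 2.3000·0.0800 = 0.1840 m
robot covers 2.3000·4.6000 − ½·0.5000·4.6000² = 5.2900 m while stopping
human closes 0.4000·4.6800 = 1.8720 m
residual clearance needed = 0.0000+0.0250+0.0050 = 0.0300 m
S_min ≈ 0.1840+5.2900+1.8720+0.0300  ⇒  S_min = 922/125 m

S_min = 922/125 m = 7.3760 m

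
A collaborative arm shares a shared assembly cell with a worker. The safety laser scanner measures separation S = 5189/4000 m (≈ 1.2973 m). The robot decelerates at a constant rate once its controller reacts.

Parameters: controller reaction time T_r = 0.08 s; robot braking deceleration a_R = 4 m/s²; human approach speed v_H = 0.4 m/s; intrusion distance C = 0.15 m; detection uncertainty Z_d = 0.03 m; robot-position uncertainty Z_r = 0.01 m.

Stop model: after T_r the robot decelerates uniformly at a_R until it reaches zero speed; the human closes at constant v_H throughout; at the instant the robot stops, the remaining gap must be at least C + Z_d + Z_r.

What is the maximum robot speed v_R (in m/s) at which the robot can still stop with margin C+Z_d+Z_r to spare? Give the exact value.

v_R_max = 23/10 m/s = 2.3000 m/s

collect terms ⇒ (1/8)·v_R² + (9/50)·v_R + (-4301/4000) = 0
  disc = (9/50)² − 4·(1/8)·(-4301/4000) = 22801/40000 ; √disc = 151/200
  v_R = (−(9/50) + 151/200) / (2·(1/8)) = 23/10 m/s
check:
braking lasts T_s = (23/10)/4 = 0.5750 s
robot covers v_R·T_r = 2.3000·0.0800 = 0.1840 m before braking
braking distance = 2.3000²/(2·4.0000) = 0.6613 m
human over T_r+T_s: 0.4000·(0.0800+0.5750) = 0.2620 m
residual clearance needed = 0.1500+0.0300+0.0100 = 0.1900 m
sum ≈ 0.1840+0.6613+0.2620+0.1900 ≈ 1.2973 m = S ✓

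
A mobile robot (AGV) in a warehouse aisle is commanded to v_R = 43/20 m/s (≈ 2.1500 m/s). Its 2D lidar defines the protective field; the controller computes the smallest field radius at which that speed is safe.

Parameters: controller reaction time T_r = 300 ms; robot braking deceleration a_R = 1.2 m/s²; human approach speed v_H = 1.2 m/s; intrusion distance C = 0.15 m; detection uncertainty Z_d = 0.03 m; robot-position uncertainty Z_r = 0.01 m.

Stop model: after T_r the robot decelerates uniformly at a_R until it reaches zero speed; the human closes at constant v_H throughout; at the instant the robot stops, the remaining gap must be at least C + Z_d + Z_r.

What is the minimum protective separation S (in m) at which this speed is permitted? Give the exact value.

T_s = v_R/a_R = (43/20)/(6/5) = 1.7917 s
robot in T_r: 2.1500·0.3000 = 0.6450 m
robot covers 2.1500·1.7917 − ½·1.2000·1.7917² = 1.9260 m while stopping
person approaches 1.2000·(0.3000+1.7917) = 2.5100 m
C+Z_d+Z_r = 0.1500+0.0300+0.0100 = 0.1900 m
S_min ≈ 0.6450+1.9260+2.5100+0.1900  ⇒  S_min = 25301/4800 m

S_min = 25301/4800 m = 5.2710 m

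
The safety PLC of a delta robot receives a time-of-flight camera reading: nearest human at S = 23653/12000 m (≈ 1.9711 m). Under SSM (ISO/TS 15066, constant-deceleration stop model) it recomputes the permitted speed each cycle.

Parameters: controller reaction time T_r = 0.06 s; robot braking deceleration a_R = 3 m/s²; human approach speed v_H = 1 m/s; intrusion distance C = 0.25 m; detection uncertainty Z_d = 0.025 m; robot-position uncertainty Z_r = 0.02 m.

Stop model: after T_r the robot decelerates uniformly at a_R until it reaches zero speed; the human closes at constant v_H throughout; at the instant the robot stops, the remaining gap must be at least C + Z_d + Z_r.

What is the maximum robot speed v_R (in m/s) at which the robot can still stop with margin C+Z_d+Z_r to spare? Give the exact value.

at the boundary: (1/6)·v² + (59/150)·v + (-19393/12000) = 0
  disc = (59/150)² − 4·(1/6)·(-19393/12000) = 12321/10000 ; √disc = 111/100
  v_R = (−(59/150) + 111/100) / (2·(1/6)) = 43/20 m/s
check:
stop time T_s = (43/20)/3 = 0.7167 s
reaction-phase robot travel = 2.1500·0.0600 = 0.1290 m
robot covers 2.1500·0.7167 − ½·3.0000·0.7167² = 0.7704 m while stopping
person approaches 1.0000·(0.0600+0.7167) = 0.7767 m
residual clearance needed = 0.2500+0.0250+0.0200 = 0.2950 m
sum ≈ 0.1290+0.7704+0.7767+0.2950 ≈ 1.9711 m = S ✓

v_R_max = 43/20 m/s = 2.1500 m/s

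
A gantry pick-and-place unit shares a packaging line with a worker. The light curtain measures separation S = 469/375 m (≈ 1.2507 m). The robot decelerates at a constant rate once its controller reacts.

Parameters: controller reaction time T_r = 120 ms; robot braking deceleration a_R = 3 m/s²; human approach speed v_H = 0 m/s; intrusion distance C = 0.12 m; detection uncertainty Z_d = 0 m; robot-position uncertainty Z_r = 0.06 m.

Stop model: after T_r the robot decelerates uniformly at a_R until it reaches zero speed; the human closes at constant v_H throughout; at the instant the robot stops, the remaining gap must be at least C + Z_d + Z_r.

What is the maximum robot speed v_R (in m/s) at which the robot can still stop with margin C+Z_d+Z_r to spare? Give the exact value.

v_R_max = 11/5 m/s = 2.2000 m/s

quadratic (1/6)·v² + (3/25)·v + (-803/750) = 0
  disc = (3/25)² − 4·(1/6)·(-803/750) = 4096/5625 ; √disc = 64/75
  v_R = (−(3/25) + 64/75) / (2·(1/6)) = 11/5 m/s
check:
braking lasts T_s = (11/5)/3 = 0.7333 s
robot covers v_R·T_r = 2.2000·0.1200 = 0.2640 m before braking
braking distance = 2.2000²/(2·3.0000) = 0.8067 m
human over T_r+T_s: 0.0000·(0.1200+0.7333) = 0.0000 m
margins: 0.1200+0.0000+0.0600 = 0.1800 m
sum ≈ 0.2640+0.8067+0.0000+0.1800 ≈ 1.2507 m = S ✓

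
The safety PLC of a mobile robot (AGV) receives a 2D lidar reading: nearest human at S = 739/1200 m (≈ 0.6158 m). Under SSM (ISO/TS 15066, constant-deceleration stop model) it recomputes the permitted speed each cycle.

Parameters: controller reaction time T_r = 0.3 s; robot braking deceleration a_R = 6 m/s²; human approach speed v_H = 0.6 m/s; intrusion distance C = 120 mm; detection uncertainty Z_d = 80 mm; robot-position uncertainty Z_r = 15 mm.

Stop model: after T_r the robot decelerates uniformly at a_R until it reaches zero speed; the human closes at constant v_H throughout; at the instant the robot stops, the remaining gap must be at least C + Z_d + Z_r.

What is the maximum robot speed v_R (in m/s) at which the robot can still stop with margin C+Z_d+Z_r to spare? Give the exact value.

quadratic (1/12)·v² + (2/5)·v + (-53/240) = 0
  disc = (2/5)² − 4·(1/12)·(-53/240) = 841/3600 ; √disc = 29/60
  v_R = (−(2/5) + 29/60) / (2·(1/12)) = 1/2 m/s
check:
braking lasts T_s = (1/2)/6 = 0.0833 s
reaction-phase robot travel = 0.5000·0.3000 = 0.1500 m
braking distance = 0.5000²/(2·6.0000) = 0.0208 m
human closes 0.6000·0.3833 = 0.2300 m
margins: 0.1200+0.0800+0.0150 = 0.2150 m
sum ≈ 0.1500+0.0208+0.2300+0.2150 ≈ 0.6158 m = S ✓

v_R_max = 1/2 m/s = 0.5000 m/s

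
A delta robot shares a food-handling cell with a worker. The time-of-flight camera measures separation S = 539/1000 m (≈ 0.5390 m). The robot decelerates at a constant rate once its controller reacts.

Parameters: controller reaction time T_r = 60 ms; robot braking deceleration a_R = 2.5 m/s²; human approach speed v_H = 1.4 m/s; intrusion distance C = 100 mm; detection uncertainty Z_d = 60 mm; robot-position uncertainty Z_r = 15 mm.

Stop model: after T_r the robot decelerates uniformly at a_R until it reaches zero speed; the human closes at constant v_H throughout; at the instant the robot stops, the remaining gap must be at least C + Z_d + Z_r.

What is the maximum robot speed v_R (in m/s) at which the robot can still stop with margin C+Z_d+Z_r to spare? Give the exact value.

at the boundary: (1/5)·v² + (31/50)·v + (-7/25) = 0
  disc = (31/50)² − 4·(1/5)·(-7/25) = 1521/2500 ; √disc = 39/50
  v_R = (−(31/50) + 39/50) / (2·(1/5)) = 2/5 m/s
check:
stop time T_s = (2/5)/(5/2) = 0.1600 s
reaction-phase robot travel = 0.4000·0.0600 = 0.0240 m
robot covers 0.4000·0.1600 − ½·2.5000·0.1600² = 0.0320 m while stopping
person approaches 1.4000·(0.0600+0.1600) = 0.3080 m
C+Z_d+Z_r = 0.1000+0.0600+0.0150 = 0.1750 m
sum ≈ 0.0240+0.0320+0.3080+0.1750 ≈ 0.5390 m = S ✓

v_R_max = 2/5 m/s = 0.4000 m/s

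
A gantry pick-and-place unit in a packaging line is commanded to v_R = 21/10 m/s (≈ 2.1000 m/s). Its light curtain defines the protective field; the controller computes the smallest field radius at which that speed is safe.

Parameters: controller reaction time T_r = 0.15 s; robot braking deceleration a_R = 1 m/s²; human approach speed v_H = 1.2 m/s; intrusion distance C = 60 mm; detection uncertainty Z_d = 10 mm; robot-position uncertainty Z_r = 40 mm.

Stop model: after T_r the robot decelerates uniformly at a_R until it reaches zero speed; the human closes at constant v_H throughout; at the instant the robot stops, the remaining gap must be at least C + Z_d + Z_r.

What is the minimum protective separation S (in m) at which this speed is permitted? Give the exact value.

stop time T_s = (21/10)/1 = 2.1000 s
robot in T_r: 2.1000·0.1500 = 0.3150 m
braking distance = 2.1000²/(2·1.0000) = 2.2050 m
human closes 1.2000·2.2500 = 2.7000 m
margins: 0.0600+0.0100+0.0400 = 0.1100 m
S_min ≈ 0.3150+2.2050+2.7000+0.1100  ⇒  S_min = 533/100 m

S_min = 533/100 m = 5.3300 m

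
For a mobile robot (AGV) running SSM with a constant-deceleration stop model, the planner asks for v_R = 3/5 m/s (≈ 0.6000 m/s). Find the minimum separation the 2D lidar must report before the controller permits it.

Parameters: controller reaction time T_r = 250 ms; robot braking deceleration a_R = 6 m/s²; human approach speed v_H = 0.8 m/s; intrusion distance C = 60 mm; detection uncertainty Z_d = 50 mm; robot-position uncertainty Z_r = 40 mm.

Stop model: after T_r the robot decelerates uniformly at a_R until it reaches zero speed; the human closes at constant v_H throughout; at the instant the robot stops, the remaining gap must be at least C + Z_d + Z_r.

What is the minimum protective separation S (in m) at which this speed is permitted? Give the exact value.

T_s = v_R/a_R = (3/5)/6 = 0.1000 s
robot covers v_R·T_r = 0.6000·0.2500 = 0.1500 m before braking
robot covers 0.6000·0.1000 − ½·6.0000·0.1000² = 0.0300 m while stopping
human over T_r+T_s: 0.8000·(0.2500+0.1000) = 0.2800 m
margins: 0.0600+0.0500+0.0400 = 0.1500 m
S_min ≈ 0.1500+0.0300+0.2800+0.1500  ⇒  S_min = 61/100 m

S_min = 61/100 m = 0.6100 m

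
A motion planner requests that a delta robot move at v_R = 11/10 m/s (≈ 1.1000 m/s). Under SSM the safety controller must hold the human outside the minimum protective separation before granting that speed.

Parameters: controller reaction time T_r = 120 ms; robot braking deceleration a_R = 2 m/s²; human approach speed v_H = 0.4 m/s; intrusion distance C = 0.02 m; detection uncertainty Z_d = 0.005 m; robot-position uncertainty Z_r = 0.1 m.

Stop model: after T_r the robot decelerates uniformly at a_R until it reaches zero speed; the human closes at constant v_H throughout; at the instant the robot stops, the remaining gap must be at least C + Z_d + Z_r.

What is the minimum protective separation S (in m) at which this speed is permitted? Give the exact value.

T_s = v_R/a_R = (11/10)/2 = 0.5500 s
reaction-phase robot travel = 1.1000·0.1200 = 0.1320 m
robot covers 1.1000·0.5500 − ½·2.0000·0.5500² = 0.3025 m while stopping
person approaches 0.4000·(0.1200+0.5500) = 0.2680 m
margins: 0.0200+0.0050+0.1000 = 0.1250 m
S_min ≈ 0.1320+0.3025+0.2680+0.1250  ⇒  S_min = 331/400 m

S_min = 331/400 m = 0.8275 m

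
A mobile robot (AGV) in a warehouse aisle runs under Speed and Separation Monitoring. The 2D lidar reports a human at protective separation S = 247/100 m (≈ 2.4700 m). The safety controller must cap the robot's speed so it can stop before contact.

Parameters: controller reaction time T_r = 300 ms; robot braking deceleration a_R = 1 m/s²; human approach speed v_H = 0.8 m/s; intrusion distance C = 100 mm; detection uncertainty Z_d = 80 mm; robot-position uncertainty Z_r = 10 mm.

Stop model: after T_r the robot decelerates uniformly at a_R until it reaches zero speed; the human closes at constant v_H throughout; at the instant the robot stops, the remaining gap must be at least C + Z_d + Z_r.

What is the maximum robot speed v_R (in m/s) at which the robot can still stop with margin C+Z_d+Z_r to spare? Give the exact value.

at the boundary: (1/2)·v² + (11/10)·v + (-51/25) = 0
  disc = (11/10)² − 4·(1/2)·(-51/25) = 529/100 ; √disc = 23/10
  v_R = (−(11/10) + 23/10) / (2·(1/2)) = 6/5 m/s
check:
T_s = v_R/a_R = (6/5)/1 = 1.2000 s
robot in T_r: 1.2000·0.3000 = 0.3600 m
braking distance = 1.2000²/(2·1.0000) = 0.7200 m
person approaches 0.8000·(0.3000+1.2000) = 1.2000 m
margins: 0.1000+0.0800+0.0100 = 0.1900 m
sum ≈ 0.3600+0.7200+1.2000+0.1900 ≈ 2.4700 m = S ✓

v_R_max = 6/5 m/s = 1.2000 m/s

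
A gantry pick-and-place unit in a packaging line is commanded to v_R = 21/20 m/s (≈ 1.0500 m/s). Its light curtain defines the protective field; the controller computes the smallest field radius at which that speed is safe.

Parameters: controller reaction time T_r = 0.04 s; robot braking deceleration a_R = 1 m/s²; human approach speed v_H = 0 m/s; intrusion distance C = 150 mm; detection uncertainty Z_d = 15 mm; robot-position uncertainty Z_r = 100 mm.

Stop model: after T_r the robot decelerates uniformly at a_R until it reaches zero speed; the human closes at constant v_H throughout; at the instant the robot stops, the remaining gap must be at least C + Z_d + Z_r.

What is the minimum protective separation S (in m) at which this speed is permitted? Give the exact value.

S_min = 3433/4000 m = 0.8582 m

braking lasts T_s = (21/20)/1 = 1.0500 s
robot covers v_R·T_r = 1.0500·0.0400 = 0.0420 m before braking
robot covers 1.0500·1.0500 − ½·1.0000·1.0500² = 0.5513 m while stopping
human over T_r+T_s: 0.0000·(0.0400+1.0500) = 0.0000 m
C+Z_d+Z_r = 0.1500+0.0150+0.1000 = 0.2650 m
S_min ≈ 0.0420+0.5513+0.0000+0.2650  ⇒  S_min = 3433/4000 m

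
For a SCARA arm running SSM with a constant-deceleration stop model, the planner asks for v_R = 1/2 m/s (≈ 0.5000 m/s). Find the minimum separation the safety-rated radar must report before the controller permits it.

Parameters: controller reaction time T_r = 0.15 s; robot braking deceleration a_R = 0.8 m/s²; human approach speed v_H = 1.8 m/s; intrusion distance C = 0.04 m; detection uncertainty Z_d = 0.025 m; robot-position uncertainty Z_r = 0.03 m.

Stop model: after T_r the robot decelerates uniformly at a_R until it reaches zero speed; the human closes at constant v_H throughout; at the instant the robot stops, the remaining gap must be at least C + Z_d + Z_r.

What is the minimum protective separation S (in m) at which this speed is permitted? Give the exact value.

braking lasts T_s = (1/2)/(4/5) = 0.6250 s
robot covers v_R·T_r = 0.5000·0.1500 = 0.0750 m before braking
robot under decel: 0.5000²/(2·0.8000) = 0.1562 m
human closes 1.8000·0.7750 = 1.3950 m
C+Z_d+Z_r = 0.0400+0.0250+0.0300 = 0.0950 m
S_min ≈ 0.0750+0.1562+1.3950+0.0950  ⇒  S_min = 1377/800 m

S_min = 1377/800 m = 1.7212 m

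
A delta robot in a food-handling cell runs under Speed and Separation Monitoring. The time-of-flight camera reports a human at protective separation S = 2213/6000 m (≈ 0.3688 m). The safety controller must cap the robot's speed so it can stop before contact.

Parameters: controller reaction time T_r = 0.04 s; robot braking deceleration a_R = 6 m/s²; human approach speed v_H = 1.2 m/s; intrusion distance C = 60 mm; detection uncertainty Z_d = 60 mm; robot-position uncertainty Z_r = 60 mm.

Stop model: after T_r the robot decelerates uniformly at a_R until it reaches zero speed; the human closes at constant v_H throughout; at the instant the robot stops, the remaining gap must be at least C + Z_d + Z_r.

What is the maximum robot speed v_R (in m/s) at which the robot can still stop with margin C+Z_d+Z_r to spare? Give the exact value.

v_R_max = 1/2 m/s = 0.5000 m/s

quadratic (1/12)·v² + (6/25)·v + (-169/1200) = 0
  disc = (6/25)² − 4·(1/12)·(-169/1200) = 9409/90000 ; √disc = 97/300
  v_R = (−(6/25) + 97/300) / (2·(1/12)) = 1/2 m/s
check:
stop time T_s = (1/2)/6 = 0.0833 s
reaction-phase robot travel = 0.5000·0.0400 = 0.0200 m
robot under decel: 0.5000²/(2·6.0000) = 0.0208 m
human closes 1.2000·0.1233 = 0.1480 m
C+Z_d+Z_r = 0.0600+0.0600+0.0600 = 0.1800 m
sum ≈ 0.0200+0.0208+0.1480+0.1800 ≈ 0.3688 m = S ✓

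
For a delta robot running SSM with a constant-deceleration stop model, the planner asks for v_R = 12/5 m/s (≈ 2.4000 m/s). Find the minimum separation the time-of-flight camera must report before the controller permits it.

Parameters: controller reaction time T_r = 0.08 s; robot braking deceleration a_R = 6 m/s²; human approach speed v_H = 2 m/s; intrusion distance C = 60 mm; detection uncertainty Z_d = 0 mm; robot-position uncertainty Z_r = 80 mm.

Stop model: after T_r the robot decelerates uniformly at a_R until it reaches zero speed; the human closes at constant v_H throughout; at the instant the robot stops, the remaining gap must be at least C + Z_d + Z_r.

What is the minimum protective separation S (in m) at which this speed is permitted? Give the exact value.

S_min = 443/250 m = 1.7720 m

stop time T_s = (12/5)/6 = 0.4000 s
robot covers v_R·T_r = 2.4000·0.0800 = 0.1920 m before braking
robot under decel: 2.4000²/(2·6.0000) = 0.4800 m
human over T_r+T_s: 2.0000·(0.0800+0.4000) = 0.9600 m
margins: 0.0600+0.0000+0.0800 = 0.1400 m
S_min ≈ 0.1920+0.4800+0.9600+0.1400  ⇒  S_min = 443/250 m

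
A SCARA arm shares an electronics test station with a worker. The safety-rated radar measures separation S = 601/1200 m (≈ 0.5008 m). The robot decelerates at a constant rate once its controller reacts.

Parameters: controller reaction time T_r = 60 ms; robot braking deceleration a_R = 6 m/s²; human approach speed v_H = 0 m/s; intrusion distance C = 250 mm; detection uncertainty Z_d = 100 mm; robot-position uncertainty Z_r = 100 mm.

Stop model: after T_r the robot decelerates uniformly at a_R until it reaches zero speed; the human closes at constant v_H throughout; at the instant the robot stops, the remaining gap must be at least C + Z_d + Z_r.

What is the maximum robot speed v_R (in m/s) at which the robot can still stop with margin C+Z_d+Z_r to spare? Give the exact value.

v_R_max = 1/2 m/s = 0.5000 m/s

at the boundary: (1/12)·v² + (3/50)·v + (-61/1200) = 0
  disc = (3/50)² − 4·(1/12)·(-61/1200) = 1849/90000 ; √disc = 43/300
  v_R = (−(3/50) + 43/300) / (2·(1/12)) = 1/2 m/s
check:
braking lasts T_s = (1/2)/6 = 0.0833 s
robot in T_r: 0.5000·0.0600 = 0.0300 m
braking distance = 0.5000²/(2·6.0000) = 0.0208 m
human over T_r+T_s: 0.0000·(0.0600+0.0833) = 0.0000 m
margins: 0.2500+0.1000+0.1000 = 0.4500 m
sum ≈ 0.0300+0.0208+0.0000+0.4500 ≈ 0.5008 m = S ✓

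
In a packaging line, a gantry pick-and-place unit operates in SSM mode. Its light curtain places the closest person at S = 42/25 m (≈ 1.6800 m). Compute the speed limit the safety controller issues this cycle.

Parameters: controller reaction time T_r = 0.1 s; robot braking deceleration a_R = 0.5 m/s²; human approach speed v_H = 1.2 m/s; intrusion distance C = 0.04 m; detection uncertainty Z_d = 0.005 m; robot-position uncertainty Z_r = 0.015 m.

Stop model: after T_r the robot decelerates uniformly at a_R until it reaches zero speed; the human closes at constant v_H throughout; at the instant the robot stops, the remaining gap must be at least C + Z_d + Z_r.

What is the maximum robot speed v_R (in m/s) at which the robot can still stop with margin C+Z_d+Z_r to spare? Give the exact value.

at the boundary: (1)·v² + (5/2)·v + (-3/2) = 0
  disc = (5/2)² − 4·(1)·(-3/2) = 49/4 ; √disc = 7/2
  v_R = (−(5/2) + 7/2) / (2·(1)) = 1/2 m/s
check:
braking lasts T_s = (1/2)/(1/2) = 1.0000 s
robot in T_r: 0.5000·0.1000 = 0.0500 m
robot covers 0.5000·1.0000 − ½·0.5000·1.0000² = 0.2500 m while stopping
person approaches 1.2000·(0.1000+1.0000) = 1.3200 m
C+Z_d+Z_r = 0.0400+0.0050+0.0150 = 0.0600 m
sum ≈ 0.0500+0.2500+1.3200+0.0600 ≈ 1.6800 m = S ✓

v_R_max = 1/2 m/s = 0.5000 m/s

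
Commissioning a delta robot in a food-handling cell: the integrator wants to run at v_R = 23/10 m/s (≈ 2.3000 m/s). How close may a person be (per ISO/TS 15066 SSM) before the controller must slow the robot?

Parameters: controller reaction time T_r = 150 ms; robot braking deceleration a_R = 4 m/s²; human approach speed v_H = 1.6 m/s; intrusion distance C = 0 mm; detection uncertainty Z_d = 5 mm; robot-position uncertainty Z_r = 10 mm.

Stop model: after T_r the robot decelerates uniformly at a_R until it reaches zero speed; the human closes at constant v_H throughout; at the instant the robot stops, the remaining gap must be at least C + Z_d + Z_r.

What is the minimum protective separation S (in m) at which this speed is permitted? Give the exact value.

S_min = 349/160 m = 2.1812 m

braking lasts T_s = (23/10)/4 = 0.5750 s
robot in T_r: 2.3000·0.1500 = 0.3450 m
robot covers 2.3000·0.5750 − ½·4.0000·0.5750² = 0.6613 m while stopping
human over T_r+T_s: 1.6000·(0.1500+0.5750) = 1.1600 m
residual clearance needed = 0.0000+0.0050+0.0100 = 0.0150 m
S_min ≈ 0.3450+0.6613+1.1600+0.0150  ⇒  S_min = 349/160 m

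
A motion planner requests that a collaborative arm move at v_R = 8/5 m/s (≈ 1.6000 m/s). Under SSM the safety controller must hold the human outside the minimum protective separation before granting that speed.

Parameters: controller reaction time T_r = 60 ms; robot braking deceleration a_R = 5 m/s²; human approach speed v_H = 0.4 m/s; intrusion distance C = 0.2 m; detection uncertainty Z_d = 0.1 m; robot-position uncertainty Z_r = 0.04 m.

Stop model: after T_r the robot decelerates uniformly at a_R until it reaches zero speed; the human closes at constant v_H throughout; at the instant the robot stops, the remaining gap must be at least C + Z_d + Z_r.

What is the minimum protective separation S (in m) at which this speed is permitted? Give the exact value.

S_min = 211/250 m = 0.8440 m

stop time T_s = (8/5)/5 = 0.3200 s
reaction-phase robot travel = 1.6000·0.0600 = 0.0960 m
robot under decel: 1.6000²/(2·5.0000) = 0.2560 m
human closes 0.4000·0.3800 = 0.1520 m
margins: 0.2000+0.1000+0.0400 = 0.3400 m
S_min ≈ 0.0960+0.2560+0.1520+0.3400  ⇒  S_min = 211/250 m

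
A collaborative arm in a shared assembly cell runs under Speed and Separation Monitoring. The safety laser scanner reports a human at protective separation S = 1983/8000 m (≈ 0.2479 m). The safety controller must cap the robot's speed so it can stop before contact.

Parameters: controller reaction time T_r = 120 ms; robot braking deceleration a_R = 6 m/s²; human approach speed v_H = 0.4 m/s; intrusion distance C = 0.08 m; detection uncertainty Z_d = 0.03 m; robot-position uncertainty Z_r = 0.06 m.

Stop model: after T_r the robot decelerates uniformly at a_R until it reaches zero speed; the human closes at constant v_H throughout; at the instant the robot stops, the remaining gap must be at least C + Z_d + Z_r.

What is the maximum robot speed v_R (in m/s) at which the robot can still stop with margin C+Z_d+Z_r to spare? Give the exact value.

v_R_max = 3/20 m/s = 0.1500 m/s

quadratic (1/12)·v² + (14/75)·v + (-239/8000) = 0
  disc = (14/75)² − 4·(1/12)·(-239/8000) = 16129/360000 ; √disc = 127/600
  v_R = (−(14/75) + 127/600) / (2·(1/12)) = 3/20 m/s
check:
braking lasts T_s = (3/20)/6 = 0.0250 s
robot covers v_R·T_r = 0.1500·0.1200 = 0.0180 m before braking
robot covers 0.1500·0.0250 − ½·6.0000·0.0250² = 0.0019 m while stopping
human over T_r+T_s: 0.4000·(0.1200+0.0250) = 0.0580 m
residual clearance needed = 0.0800+0.0300+0.0600 = 0.1700 m
sum ≈ 0.0180+0.0019+0.0580+0.1700 ≈ 0.2479 m = S ✓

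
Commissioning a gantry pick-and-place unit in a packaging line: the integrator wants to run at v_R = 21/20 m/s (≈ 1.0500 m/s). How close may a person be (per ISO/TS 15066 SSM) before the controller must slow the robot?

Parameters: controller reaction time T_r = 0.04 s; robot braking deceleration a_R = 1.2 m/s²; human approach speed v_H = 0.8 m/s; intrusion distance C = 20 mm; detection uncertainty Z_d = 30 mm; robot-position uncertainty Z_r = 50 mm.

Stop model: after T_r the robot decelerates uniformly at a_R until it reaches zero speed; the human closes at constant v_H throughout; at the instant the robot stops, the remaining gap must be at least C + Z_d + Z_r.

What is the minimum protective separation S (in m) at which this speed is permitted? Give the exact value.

braking lasts T_s = (21/20)/(6/5) = 0.8750 s
robot in T_r: 1.0500·0.0400 = 0.0420 m
braking distance = 1.0500²/(2·1.2000) = 0.4594 m
human over T_r+T_s: 0.8000·(0.0400+0.8750) = 0.7320 m
C+Z_d+Z_r = 0.0200+0.0300+0.0500 = 0.1000 m
S_min ≈ 0.0420+0.4594+0.7320+0.1000  ⇒  S_min = 10667/8000 m

S_min = 10667/8000 m = 1.3334 m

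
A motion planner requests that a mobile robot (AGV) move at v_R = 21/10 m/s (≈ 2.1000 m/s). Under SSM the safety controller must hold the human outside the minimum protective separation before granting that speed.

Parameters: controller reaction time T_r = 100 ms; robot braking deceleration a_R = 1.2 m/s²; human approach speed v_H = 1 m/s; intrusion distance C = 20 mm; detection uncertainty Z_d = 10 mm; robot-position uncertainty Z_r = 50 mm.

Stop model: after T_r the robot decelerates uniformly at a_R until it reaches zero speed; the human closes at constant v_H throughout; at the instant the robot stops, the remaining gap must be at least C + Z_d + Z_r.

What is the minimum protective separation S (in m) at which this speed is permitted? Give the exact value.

S_min = 1591/400 m = 3.9775 m

braking lasts T_s = (21/10)/(6/5) = 1.7500 s
reaction-phase robot travel = 2.1000·0.1000 = 0.2100 m
robot under decel: 2.1000²/(2·1.2000) = 1.8375 m
human over T_r+T_s: 1.0000·(0.1000+1.7500) = 1.8500 m
residual clearance needed = 0.0200+0.0100+0.0500 = 0.0800 m
S_min ≈ 0.2100+1.8375+1.8500+0.0800  ⇒  S_min = 1591/400 m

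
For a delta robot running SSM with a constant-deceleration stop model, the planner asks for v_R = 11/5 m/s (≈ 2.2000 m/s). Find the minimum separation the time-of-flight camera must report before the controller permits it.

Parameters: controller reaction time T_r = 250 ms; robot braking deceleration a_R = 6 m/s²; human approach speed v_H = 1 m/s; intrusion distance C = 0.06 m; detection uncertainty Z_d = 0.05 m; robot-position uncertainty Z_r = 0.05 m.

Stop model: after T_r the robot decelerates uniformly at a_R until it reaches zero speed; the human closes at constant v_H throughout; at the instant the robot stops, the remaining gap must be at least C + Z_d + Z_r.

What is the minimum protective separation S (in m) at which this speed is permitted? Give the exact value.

S_min = 173/100 m = 1.7300 m

stop time T_s = (11/5)/6 = 0.3667 s
robot in T_r: 2.2000·0.2500 = 0.5500 m
braking distance = 2.2000²/(2·6.0000) = 0.4033 m
human over T_r+T_s: 1.0000·(0.2500+0.3667) = 0.6167 m
residual clearance needed = 0.0600+0.0500+0.0500 = 0.1600 m
S_min ≈ 0.5500+0.4033+0.6167+0.1600  ⇒  S_min = 173/100 m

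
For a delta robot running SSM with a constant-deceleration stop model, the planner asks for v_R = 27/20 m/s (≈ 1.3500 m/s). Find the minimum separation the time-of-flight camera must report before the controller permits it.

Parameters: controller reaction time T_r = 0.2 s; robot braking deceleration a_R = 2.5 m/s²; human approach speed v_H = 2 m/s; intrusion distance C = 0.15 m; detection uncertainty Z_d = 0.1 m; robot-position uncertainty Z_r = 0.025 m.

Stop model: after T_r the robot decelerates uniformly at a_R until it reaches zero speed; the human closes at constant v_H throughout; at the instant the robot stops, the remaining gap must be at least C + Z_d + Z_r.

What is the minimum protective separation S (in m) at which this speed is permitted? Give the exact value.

S_min = 4779/2000 m = 2.3895 m

T_s = v_R/a_R = (27/20)/(5/2) = 0.5400 s
reaction-phase robot travel = 1.3500·0.2000 = 0.2700 m
robot under decel: 1.3500²/(2·2.5000) = 0.3645 m
person approaches 2.0000·(0.2000+0.5400) = 1.4800 m
margins: 0.1500+0.1000+0.0250 = 0.2750 m
S_min ≈ 0.2700+0.3645+1.4800+0.2750  ⇒  S_min = 4779/2000 m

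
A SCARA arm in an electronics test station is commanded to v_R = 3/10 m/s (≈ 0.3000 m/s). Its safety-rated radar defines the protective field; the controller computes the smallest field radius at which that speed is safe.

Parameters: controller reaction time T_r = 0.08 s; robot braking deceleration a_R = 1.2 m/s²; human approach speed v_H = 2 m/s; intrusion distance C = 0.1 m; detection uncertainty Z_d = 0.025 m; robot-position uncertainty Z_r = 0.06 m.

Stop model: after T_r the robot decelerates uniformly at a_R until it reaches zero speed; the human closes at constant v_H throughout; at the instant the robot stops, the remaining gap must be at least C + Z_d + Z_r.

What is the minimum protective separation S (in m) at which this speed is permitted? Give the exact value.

S_min = 1813/2000 m = 0.9065 m

stop time T_s = (3/10)/(6/5) = 0.2500 s
robot in T_r: 0.3000·0.0800 = 0.0240 m
braking distance = 0.3000²/(2·1.2000) = 0.0375 m
person approaches 2.0000·(0.0800+0.2500) = 0.6600 m
residual clearance needed = 0.1000+0.0250+0.0600 = 0.1850 m
S_min ≈ 0.0240+0.0375+0.6600+0.1850  ⇒  S_min = 1813/2000 m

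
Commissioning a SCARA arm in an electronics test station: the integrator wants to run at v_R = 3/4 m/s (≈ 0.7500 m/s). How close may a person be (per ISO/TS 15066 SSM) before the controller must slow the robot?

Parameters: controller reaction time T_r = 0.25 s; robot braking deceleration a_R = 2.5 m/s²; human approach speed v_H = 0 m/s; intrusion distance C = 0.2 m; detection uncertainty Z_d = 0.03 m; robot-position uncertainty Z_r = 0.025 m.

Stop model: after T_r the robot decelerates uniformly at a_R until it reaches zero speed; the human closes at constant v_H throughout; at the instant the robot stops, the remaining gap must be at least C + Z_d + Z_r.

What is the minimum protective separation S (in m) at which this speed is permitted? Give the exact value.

T_s = v_R/a_R = (3/4)/(5/2) = 0.3000 s
robot covers v_R·T_r = 0.7500·0.2500 = 0.1875 m before braking
robot under decel: 0.7500²/(2·2.5000) = 0.1125 m
human over T_r+T_s: 0.0000·(0.2500+0.3000) = 0.0000 m
margins: 0.2000+0.0300+0.0250 = 0.2550 m
S_min ≈ 0.1875+0.1125+0.0000+0.2550  ⇒  S_min = 111/200 m

S_min = 111/200 m = 0.5550 m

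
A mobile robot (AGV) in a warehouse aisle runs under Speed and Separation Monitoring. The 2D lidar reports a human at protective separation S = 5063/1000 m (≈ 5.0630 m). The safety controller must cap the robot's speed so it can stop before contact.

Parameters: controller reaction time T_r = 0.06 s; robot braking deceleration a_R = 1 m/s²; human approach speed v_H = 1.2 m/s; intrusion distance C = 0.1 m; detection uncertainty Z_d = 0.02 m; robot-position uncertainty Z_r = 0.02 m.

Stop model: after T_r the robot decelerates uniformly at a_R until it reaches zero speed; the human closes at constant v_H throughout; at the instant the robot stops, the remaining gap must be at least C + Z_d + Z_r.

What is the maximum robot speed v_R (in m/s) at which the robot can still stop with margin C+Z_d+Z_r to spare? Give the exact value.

quadratic (1/2)·v² + (63/50)·v + (-4851/1000) = 0
  disc = (63/50)² − 4·(1/2)·(-4851/1000) = 7056/625 ; √disc = 84/25
  v_R = (−(63/50) + 84/25) / (2·(1/2)) = 21/10 m/s
check:
stop time T_s = (21/10)/1 = 2.1000 s
robot in T_r: 2.1000·0.0600 = 0.1260 m
robot under decel: 2.1000²/(2·1.0000) = 2.2050 m
human closes 1.2000·2.1600 = 2.5920 m
margins: 0.1000+0.0200+0.0200 = 0.1400 m
sum ≈ 0.1260+2.2050+2.5920+0.1400 ≈ 5.0630 m = S ✓

v_R_max = 21/10 m/s = 2.1000 m/s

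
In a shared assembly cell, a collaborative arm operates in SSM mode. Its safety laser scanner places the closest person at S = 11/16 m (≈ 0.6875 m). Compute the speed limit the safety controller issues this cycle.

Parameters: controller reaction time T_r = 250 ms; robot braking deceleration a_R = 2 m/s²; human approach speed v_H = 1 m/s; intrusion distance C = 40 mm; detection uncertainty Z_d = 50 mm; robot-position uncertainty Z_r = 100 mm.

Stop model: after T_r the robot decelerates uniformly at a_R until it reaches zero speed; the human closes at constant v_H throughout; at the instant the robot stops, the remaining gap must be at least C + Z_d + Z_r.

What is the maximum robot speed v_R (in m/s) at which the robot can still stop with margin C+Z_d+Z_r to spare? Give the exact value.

v_R_max = 3/10 m/s = 0.3000 m/s

quadratic (1/4)·v² + (3/4)·v + (-99/400) = 0
  disc = (3/4)² − 4·(1/4)·(-99/400) = 81/100 ; √disc = 9/10
  v_R = (−(3/4) + 9/10) / (2·(1/4)) = 3/10 m/s
check:
stop time T_s = (3/10)/2 = 0.1500 s
robot covers v_R·T_r = 0.3000·0.2500 = 0.0750 m before braking
robot covers 0.3000·0.1500 − ½·2.0000·0.1500² = 0.0225 m while stopping
person approaches 1.0000·(0.2500+0.1500) = 0.4000 m
margins: 0.0400+0.0500+0.1000 = 0.1900 m
sum ≈ 0.0750+0.0225+0.4000+0.1900 ≈ 0.6875 m = S ✓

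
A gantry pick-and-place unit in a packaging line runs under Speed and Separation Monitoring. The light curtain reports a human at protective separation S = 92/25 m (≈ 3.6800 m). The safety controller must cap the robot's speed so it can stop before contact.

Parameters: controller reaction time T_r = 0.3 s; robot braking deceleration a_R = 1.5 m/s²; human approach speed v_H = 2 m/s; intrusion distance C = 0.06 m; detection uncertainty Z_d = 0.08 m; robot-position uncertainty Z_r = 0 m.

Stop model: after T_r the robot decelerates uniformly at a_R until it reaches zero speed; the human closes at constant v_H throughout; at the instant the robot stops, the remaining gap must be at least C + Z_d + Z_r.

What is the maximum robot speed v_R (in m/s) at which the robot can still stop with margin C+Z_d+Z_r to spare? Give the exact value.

v_R_max = 7/5 m/s = 1.4000 m/s

quadratic (1/3)·v² + (49/30)·v + (-147/50) = 0
  disc = (49/30)² − 4·(1/3)·(-147/50) = 5929/900 ; √disc = 77/30
  v_R = (−(49/30) + 77/30) / (2·(1/3)) = 7/5 m/s
check:
T_s = v_R/a_R = (7/5)/(3/2) = 0.9333 s
reaction-phase robot travel = 1.4000·0.3000 = 0.4200 m
braking distance = 1.4000²/(2·1.5000) = 0.6533 m
person approaches 2.0000·(0.3000+0.9333) = 2.4667 m
C+Z_d+Z_r = 0.0600+0.0800+0.0000 = 0.1400 m
sum ≈ 0.4200+0.6533+2.4667+0.1400 ≈ 3.6800 m = S ✓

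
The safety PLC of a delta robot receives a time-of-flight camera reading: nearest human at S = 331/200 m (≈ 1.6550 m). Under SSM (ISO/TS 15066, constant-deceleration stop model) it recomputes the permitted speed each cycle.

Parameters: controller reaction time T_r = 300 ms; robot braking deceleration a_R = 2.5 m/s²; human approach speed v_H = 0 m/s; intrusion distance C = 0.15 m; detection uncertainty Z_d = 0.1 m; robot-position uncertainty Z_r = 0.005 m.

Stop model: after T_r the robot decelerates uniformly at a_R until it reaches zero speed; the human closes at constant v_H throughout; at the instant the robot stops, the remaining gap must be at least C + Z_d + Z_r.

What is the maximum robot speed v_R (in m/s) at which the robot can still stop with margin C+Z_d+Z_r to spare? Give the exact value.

v_R_max = 2 m/s = 2.0000 m/s

at the boundary: (1/5)·v² + (3/10)·v + (-7/5) = 0
  disc = (3/10)² − 4·(1/5)·(-7/5) = 121/100 ; √disc = 11/10
  v_R = (−(3/10) + 11/10) / (2·(1/5)) = 2 m/s
check:
T_s = v_R/a_R = 2/(5/2) = 0.8000 s
robot covers v_R·T_r = 2.0000·0.3000 = 0.6000 m before braking
robot under decel: 2.0000²/(2·2.5000) = 0.8000 m
person approaches 0.0000·(0.3000+0.8000) = 0.0000 m
C+Z_d+Z_r = 0.1500+0.1000+0.0050 = 0.2550 m
sum ≈ 0.6000+0.8000+0.0000+0.2550 ≈ 1.6550 m = S ✓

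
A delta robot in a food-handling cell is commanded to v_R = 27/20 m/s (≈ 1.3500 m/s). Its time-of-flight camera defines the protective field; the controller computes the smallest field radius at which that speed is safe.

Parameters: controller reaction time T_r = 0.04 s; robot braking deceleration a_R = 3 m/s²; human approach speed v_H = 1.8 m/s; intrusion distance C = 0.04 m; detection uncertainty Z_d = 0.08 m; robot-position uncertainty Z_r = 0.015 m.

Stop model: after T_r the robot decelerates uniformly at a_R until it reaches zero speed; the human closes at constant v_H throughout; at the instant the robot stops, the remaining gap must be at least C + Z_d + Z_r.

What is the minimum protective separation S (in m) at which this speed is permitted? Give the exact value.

S_min = 5499/4000 m = 1.3747 m

stop time T_s = (27/20)/3 = 0.4500 s
robot covers v_R·T_r = 1.3500·0.0400 = 0.0540 m before braking
robot under decel: 1.3500²/(2·3.0000) = 0.3038 m
human over T_r+T_s: 1.8000·(0.0400+0.4500) = 0.8820 m
C+Z_d+Z_r = 0.0400+0.0800+0.0150 = 0.1350 m
S_min ≈ 0.0540+0.3038+0.8820+0.1350  ⇒  S_min = 5499/4000 m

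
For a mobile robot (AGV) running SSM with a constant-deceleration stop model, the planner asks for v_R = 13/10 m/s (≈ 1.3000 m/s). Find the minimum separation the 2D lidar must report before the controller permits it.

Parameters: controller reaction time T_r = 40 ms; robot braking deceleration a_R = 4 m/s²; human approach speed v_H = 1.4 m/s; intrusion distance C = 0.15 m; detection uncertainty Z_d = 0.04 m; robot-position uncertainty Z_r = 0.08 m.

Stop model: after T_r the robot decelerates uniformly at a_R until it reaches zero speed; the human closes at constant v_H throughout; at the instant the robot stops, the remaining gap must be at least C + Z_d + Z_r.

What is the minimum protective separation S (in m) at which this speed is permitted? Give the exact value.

S_min = 4177/4000 m = 1.0442 m

braking lasts T_s = (13/10)/4 = 0.3250 s
reaction-phase robot travel = 1.3000·0.0400 = 0.0520 m
robot covers 1.3000·0.3250 − ½·4.0000·0.3250² = 0.2112 m while stopping
human over T_r+T_s: 1.4000·(0.0400+0.3250) = 0.5110 m
C+Z_d+Z_r = 0.1500+0.0400+0.0800 = 0.2700 m
S_min ≈ 0.0520+0.2112+0.5110+0.2700  ⇒  S_min = 4177/4000 m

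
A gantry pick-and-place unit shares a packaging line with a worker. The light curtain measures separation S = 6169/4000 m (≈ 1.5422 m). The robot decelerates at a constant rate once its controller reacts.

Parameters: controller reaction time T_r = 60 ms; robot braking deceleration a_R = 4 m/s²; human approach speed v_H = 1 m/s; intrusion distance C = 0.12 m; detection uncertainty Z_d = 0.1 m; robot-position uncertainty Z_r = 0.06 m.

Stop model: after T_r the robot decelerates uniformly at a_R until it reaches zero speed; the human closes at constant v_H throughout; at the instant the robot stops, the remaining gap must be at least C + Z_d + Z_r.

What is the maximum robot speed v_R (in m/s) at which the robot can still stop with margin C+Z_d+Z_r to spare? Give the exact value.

at the boundary: (1/8)·v² + (31/100)·v + (-4809/4000) = 0
  disc = (31/100)² − 4·(1/8)·(-4809/4000) = 27889/40000 ; √disc = 167/200
  v_R = (−(31/100) + 167/200) / (2·(1/8)) = 21/10 m/s
check:
stop time T_s = (21/10)/4 = 0.5250 s
robot covers v_R·T_r = 2.1000·0.0600 = 0.1260 m before braking
robot covers 2.1000·0.5250 − ½·4.0000·0.5250² = 0.5513 m while stopping
human over T_r+T_s: 1.0000·(0.0600+0.5250) = 0.5850 m
residual clearance needed = 0.1200+0.1000+0.0600 = 0.2800 m
sum ≈ 0.1260+0.5513+0.5850+0.2800 ≈ 1.5422 m = S ✓

v_R_max = 21/10 m/s = 2.1000 m/s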